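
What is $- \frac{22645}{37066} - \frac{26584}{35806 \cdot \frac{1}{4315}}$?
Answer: $- \frac{2126325102115}{663592598} \approx -3204.3$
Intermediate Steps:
$- \frac{22645}{37066} - \frac{26584}{35806 \cdot \frac{1}{4315}} = \left(-22645\right) \frac{1}{37066} - \frac{26584}{35806 \cdot \frac{1}{4315}} = - \frac{22645}{37066} - \frac{26584}{\frac{35806}{4315}} = - \frac{22645}{37066} - \frac{57354980}{17903} = - \frac{2126325102115}{663592598}$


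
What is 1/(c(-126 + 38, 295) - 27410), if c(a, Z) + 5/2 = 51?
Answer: -2/54723 ≈ -3.6548e-5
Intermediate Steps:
c(a, Z) = 97/2 (c(a, Z) = -5/2 + 51 = 97/2)
1/(c(-126 + 38, 295) - 27410) = 1/(97/2 - 27410) = 1/(-54723/2) = -2/54723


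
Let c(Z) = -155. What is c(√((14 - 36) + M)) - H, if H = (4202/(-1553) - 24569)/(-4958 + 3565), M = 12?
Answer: -373475854/2163329 ≈ -172.64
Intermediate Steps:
H = 38159859/2163329 (H = (4202*(-1/1553) - 24569)/(-1393) = (-4202/1553 - 24569)*(-1/1393) = -38159859/1553*(-1/1393) = 38159859/2163329 ≈ 17.639)
c(√((14 - 36) + M)) - H = -155 - 1*38159859/2163329 = -155 - 38159859/2163329 = -373475854/2163329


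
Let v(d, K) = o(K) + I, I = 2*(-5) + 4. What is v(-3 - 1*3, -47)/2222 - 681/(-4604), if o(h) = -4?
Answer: 733571/5115044 ≈ 0.14341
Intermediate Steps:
I = -6 (I = -10 + 4 = -6)
v(d, K) = -10 (v(d, K) = -4 - 6 = -10)
v(-3 - 1*3, -47)/2222 - 681/(-4604) = -10/2222 - 681/(-4604) = -10*1/2222 - 681*(-1/4604) = -5/1111 + 681/4604 = 733571/5115044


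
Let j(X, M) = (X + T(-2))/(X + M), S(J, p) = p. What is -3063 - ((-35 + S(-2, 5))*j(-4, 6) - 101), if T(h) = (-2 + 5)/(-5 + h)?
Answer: -21199/7 ≈ -3028.4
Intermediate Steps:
T(h) = 3/(-5 + h)
j(X, M) = (-3/7 + X)/(M + X) (j(X, M) = (X + 3/(-5 - 2))/(X + M) = (X + 3/(-7))/(M + X) = (X + 3*(-⅐))/(M + X) = (X - 3/7)/(M + X) = (-3/7 + X)/(M + X))
-3063 - ((-35 + S(-2, 5))*j(-4, 6) - 101) = -3063 - ((-35 + 5)*((-3/7 - 4)/(6 - 4)) - 101) = -3063 - (-30*(-31)/(2*7) - 101) = -3063 - (-15*(-31)/7 - 101) = -3063 - (-30*(-31/14) - 101) = -3063 - (465/7 - 101) = -3063 - 1*(-242/7) = -3063 + 242/7 = -21199/7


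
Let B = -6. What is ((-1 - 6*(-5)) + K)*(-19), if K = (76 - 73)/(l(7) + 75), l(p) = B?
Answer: -12692/23 ≈ -551.83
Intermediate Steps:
l(p) = -6
K = 1/23 (K = (76 - 73)/(-6 + 75) = 3/69 = 3*(1/69) = 1/23 ≈ 0.043478)
((-1 - 6*(-5)) + K)*(-19) = ((-1 - 6*(-5)) + 1/23)*(-19) = ((-1 + 30) + 1/23)*(-19) = (29 + 1/23)*(-19) = (668/23)*(-19) = -12692/23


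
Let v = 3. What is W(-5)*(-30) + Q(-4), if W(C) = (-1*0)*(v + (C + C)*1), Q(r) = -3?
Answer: -3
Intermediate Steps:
W(C) = 0 (W(C) = (-1*0)*(3 + (C + C)*1) = 0*(3 + (2*C)*1) = 0*(3 + 2*C) = 0)
W(-5)*(-30) + Q(-4) = 0*(-30) - 3 = 0 - 3 = -3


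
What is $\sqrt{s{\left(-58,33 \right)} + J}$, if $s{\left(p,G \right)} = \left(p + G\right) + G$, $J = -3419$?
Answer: $3 i \sqrt{379} \approx 58.404 i$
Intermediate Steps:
$s{\left(p,G \right)} = p + 2 G$ ($s{\left(p,G \right)} = \left(G + p\right) + G = p + 2 G$)
$\sqrt{s{\left(-58,33 \right)} + J} = \sqrt{\left(-58 + 2 \cdot 33\right) - 3419} = \sqrt{\left(-58 + 66\right) - 3419} = \sqrt{8 - 3419} = \sqrt{-3411} = 3 i \sqrt{379}$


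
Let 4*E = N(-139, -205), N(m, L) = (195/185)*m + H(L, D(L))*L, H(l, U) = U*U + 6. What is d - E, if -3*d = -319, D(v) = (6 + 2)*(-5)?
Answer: 36608005/444 ≈ 82451.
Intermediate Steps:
D(v) = -40 (D(v) = 8*(-5) = -40)
d = 319/3 (d = -⅓*(-319) = 319/3 ≈ 106.33)
H(l, U) = 6 + U² (H(l, U) = U² + 6 = 6 + U²)
N(m, L) = 1606*L + 39*m/37 (N(m, L) = (195/185)*m + (6 + (-40)²)*L = (195*(1/185))*m + (6 + 1600)*L = 39*m/37 + 1606*L = 1606*L + 39*m/37)
E = -12186931/148 (E = (1606*(-205) + (39/37)*(-139))/4 = (-329230 - 5421/37)/4 = (¼)*(-12186931/37) = -12186931/148 ≈ -82344.)
d - E = 319/3 - 1*(-12186931/148) = 319/3 + 12186931/148 = 36608005/444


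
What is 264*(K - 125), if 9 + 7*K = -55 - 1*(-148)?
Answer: -29832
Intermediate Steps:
K = 12 (K = -9/7 + (-55 - 1*(-148))/7 = -9/7 + (-55 + 148)/7 = -9/7 + (1/7)*93 = -9/7 + 93/7 = 12)
264*(K - 125) = 264*(12 - 125) = 264*(-113) = -29832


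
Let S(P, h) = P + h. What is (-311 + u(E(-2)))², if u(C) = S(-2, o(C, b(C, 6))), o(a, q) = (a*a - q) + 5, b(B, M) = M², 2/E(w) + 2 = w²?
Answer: 117649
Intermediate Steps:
E(w) = 2/(-2 + w²)
o(a, q) = 5 + a² - q (o(a, q) = (a² - q) + 5 = 5 + a² - q)
u(C) = -33 + C² (u(C) = -2 + (5 + C² - 1*6²) = -2 + (5 + C² - 1*36) = -2 + (5 + C² - 36) = -2 + (-31 + C²) = -33 + C²)
(-311 + u(E(-2)))² = (-311 + (-33 + (2/(-2 + (-2)²))²))² = (-311 + (-33 + (2/(-2 + 4))²))² = (-311 + (-33 + (2/2)²))² = (-311 + (-33 + (2*(½))²))² = (-311 + (-33 + 1²))² = (-311 + (-33 + 1))² = (-311 - 32)² = (-343)² = 117649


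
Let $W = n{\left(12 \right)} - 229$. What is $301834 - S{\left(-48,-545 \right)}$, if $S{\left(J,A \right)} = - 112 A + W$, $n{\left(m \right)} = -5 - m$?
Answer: $241040$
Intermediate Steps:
$W = -246$ ($W = \left(-5 - 12\right) - 229 = -17 - 229 = -246$)
$S{\left(J,A \right)} = -246 - 112 A$ ($S{\left(J,A \right)} = - 112 A - 246 = -246 - 112 A$)
$301834 - S{\left(-48,-545 \right)} = 301834 - \left(-246 - -61040\right) = 301834 - \left(-246 + 61040\right) = 301834 - 60794 = 241040$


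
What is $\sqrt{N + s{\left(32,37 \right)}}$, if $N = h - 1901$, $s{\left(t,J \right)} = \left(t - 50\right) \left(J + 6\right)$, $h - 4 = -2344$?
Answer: $i \sqrt{5015} \approx 70.817 i$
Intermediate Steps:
$h = -2340$ ($h = 4 - 2344 = -2340$)
$s{\left(t,J \right)} = \left(-50 + t\right) \left(6 + J\right)$
$N = -4241$ ($N = -2340 - 1901 = -4241$)
$\sqrt{N + s{\left(32,37 \right)}} = \sqrt{-4241 + \left(-300 - 1850 + 6 \cdot 32 + 37 \cdot 32\right)} = \sqrt{-4241 + \left(-300 - 1850 + 192 + 1184\right)} = \sqrt{-4241 - 774} = \sqrt{-5015} = i \sqrt{5015}$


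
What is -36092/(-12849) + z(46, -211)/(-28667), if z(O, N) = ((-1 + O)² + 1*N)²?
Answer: -41246218640/368342283 ≈ -111.98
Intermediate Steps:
z(O, N) = (N + (-1 + O)²)² (z(O, N) = ((-1 + O)² + N)² = (N + (-1 + O)²)²)
-36092/(-12849) + z(46, -211)/(-28667) = -36092/(-12849) + (-211 + (-1 + 46)²)²/(-28667) = -36092*(-1/12849) + (-211 + 45²)²*(-1/28667) = 36092/12849 + (-211 + 2025)²*(-1/28667) = 36092/12849 + 1814²*(-1/28667) = 36092/12849 + 3290596*(-1/28667) = 36092/12849 - 3290596/28667 = -41246218640/368342283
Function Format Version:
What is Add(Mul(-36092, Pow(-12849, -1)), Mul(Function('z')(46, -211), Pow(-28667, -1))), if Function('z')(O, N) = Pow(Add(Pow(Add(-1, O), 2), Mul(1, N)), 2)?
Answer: Rational(-41246218640, 368342283) ≈ -111.98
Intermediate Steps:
Function('z')(O, N) = Pow(Add(N, Pow(Add(-1, O), 2)), 2) (Function('z')(O, N) = Pow(Add(Pow(Add(-1, O), 2), N), 2) = Pow(Add(N, Pow(Add(-1, O), 2)), 2))
Add(Mul(-36092, Pow(-12849, -1)), Mul(Function('z')(46, -211), Pow(-28667, -1))) = Add(Mul(-36092, Pow(-12849, -1)), Mul(Pow(Add(-211, Pow(Add(-1, 46), 2)), 2), Pow(-28667, -1))) = Add(Mul(-36092, Rational(-1, 12849)), Mul(Pow(Add(-211, Pow(45, 2)), 2), Rational(-1, 28667))) = Add(Rational(36092, 12849), Mul(Pow(Add(-211, 2025), 2), Rational(-1, 28667))) = Add(Rational(36092, 12849), Mul(Pow(1814, 2), Rational(-1, 28667))) = Add(Rational(36092, 12849), Mul(3290596, Rational(-1, 28667))) = Add(Rational(36092, 12849), Rational(-3290596, 28667)) = Rational(-41246218640, 368342283)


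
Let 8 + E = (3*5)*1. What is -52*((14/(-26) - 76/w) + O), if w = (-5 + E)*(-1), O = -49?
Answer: 600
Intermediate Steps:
E = 7 (E = -8 + (3*5)*1 = -8 + 15*1 = -8 + 15 = 7)
w = -2 (w = (-5 + 7)*(-1) = 2*(-1) = -2)
-52*((14/(-26) - 76/w) + O) = -52*((14/(-26) - 76/(-2)) - 49) = -52*((14*(-1/26) - 76*(-½)) - 49) = -52*((-7/13 + 38) - 49) = -52*(487/13 - 49) = -52*(-150/13) = 600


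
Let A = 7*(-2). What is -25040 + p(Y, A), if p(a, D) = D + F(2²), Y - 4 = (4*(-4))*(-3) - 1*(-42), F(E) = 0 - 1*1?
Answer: -25055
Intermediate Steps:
F(E) = -1 (F(E) = 0 - 1 = -1)
A = -14
Y = 94 (Y = 4 + ((4*(-4))*(-3) - 1*(-42)) = 4 + (-16*(-3) + 42) = 4 + (48 + 42) = 4 + 90 = 94)
p(a, D) = -1 + D (p(a, D) = D - 1 = -1 + D)
-25040 + p(Y, A) = -25040 + (-1 - 14) = -25040 - 15 = -25055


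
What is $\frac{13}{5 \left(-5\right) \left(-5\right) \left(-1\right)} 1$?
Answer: $- \frac{13}{125} \approx -0.104$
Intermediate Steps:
$\frac{13}{5 \left(-5\right) \left(-5\right) \left(-1\right)} 1 = \frac{13}{\left(-25\right) \left(-5\right) \left(-1\right)} 1 = \frac{13}{125 \left(-1\right)} 1 = \frac{13}{-125} \cdot 1 = 13 \left(- \frac{1}{125}\right) 1 = \left(- \frac{13}{125}\right) 1 = - \frac{13}{125}$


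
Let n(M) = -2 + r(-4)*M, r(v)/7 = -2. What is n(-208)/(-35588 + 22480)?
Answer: -1455/6554 ≈ -0.22200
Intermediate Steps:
r(v) = -14 (r(v) = 7*(-2) = -14)
n(M) = -2 - 14*M
n(-208)/(-35588 + 22480) = (-2 - 14*(-208))/(-35588 + 22480) = (-2 + 2912)/(-13108) = 2910*(-1/13108) = -1455/6554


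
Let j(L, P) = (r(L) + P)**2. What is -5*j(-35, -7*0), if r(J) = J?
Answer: -6125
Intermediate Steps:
j(L, P) = (L + P)**2
-5*j(-35, -7*0) = -5*(-35 - 7*0)**2 = -5*(-35 + 0)**2 = -5*(-35)**2 = -5*1225 = -6125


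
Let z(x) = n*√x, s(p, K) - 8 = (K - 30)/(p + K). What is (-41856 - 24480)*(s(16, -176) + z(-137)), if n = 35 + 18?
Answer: -3080478/5 - 3515808*I*√137 ≈ -6.161e+5 - 4.1151e+7*I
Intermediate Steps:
s(p, K) = 8 + (-30 + K)/(K + p) (s(p, K) = 8 + (K - 30)/(p + K) = 8 + (-30 + K)/(K + p))
n = 53
z(x) = 53*√x
(-41856 - 24480)*(s(16, -176) + z(-137)) = (-41856 - 24480)*((-30 + 8*16 + 9*(-176))/(-176 + 16) + 53*√(-137)) = -66336*((-30 + 128 - 1584)/(-160) + 53*(I*√137)) = -66336*(-1/160*(-1486) + 53*I*√137) = -66336*(743/80 + 53*I*√137) = -3080478/5 - 3515808*I*√137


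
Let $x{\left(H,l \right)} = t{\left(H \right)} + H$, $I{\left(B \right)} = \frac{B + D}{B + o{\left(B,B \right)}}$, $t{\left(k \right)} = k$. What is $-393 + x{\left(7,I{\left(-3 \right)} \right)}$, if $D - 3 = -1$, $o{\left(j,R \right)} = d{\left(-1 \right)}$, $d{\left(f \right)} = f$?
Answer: $-379$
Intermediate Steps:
$o{\left(j,R \right)} = -1$
$D = 2$ ($D = 3 - 1 = 2$)
$I{\left(B \right)} = \frac{2 + B}{-1 + B}$ ($I{\left(B \right)} = \frac{B + 2}{B - 1} = \frac{2 + B}{-1 + B}$)
$x{\left(H,l \right)} = 2 H$ ($x{\left(H,l \right)} = H + H = 2 H$)
$-393 + x{\left(7,I{\left(-3 \right)} \right)} = -393 + 2 \cdot 7 = -393 + 14 = -379$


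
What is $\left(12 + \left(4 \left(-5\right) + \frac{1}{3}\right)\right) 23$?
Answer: $- \frac{529}{3} \approx -176.33$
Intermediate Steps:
$\left(12 + \left(4 \left(-5\right) + \frac{1}{3}\right)\right) 23 = \left(12 + \left(-20 + \frac{1}{3}\right)\right) 23 = \left(12 - \frac{59}{3}\right) 23 = \left(- \frac{23}{3}\right) 23 = - \frac{529}{3}$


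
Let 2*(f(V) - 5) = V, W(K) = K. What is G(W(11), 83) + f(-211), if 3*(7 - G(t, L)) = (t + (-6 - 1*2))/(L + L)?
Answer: -7761/83 ≈ -93.506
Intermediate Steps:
G(t, L) = 7 - (-8 + t)/(6*L) (G(t, L) = 7 - (t + (-6 - 1*2))/(3*(L + L)) = 7 - (t + (-6 - 2))/(3*(2*L)) = 7 - (t - 8)*1/(2*L)/3 = 7 - (-8 + t)*1/(2*L)/3 = 7 - (-8 + t)/(6*L))
f(V) = 5 + V/2
G(W(11), 83) + f(-211) = (⅙)*(8 - 1*11 + 42*83)/83 + (5 + (½)*(-211)) = (⅙)*(1/83)*(8 - 11 + 3486) + (5 - 211/2) = (⅙)*(1/83)*3483 - 201/2 = 1161/166 - 201/2 = -7761/83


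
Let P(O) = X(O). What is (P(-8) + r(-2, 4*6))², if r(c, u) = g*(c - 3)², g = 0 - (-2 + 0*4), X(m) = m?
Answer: 1764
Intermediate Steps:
P(O) = O
g = 2 (g = 0 - (-2 + 0) = 0 - 1*(-2) = 0 + 2 = 2)
r(c, u) = 2*(-3 + c)² (r(c, u) = 2*(c - 3)² = 2*(-3 + c)²)
(P(-8) + r(-2, 4*6))² = (-8 + 2*(-3 - 2)²)² = (-8 + 2*(-5)²)² = (-8 + 2*25)² = (-8 + 50)² = 42² = 1764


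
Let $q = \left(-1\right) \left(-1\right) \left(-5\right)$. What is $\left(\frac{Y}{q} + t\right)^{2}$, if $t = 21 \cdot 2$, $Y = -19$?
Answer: $\frac{52441}{25} \approx 2097.6$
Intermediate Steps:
$q = -5$ ($q = 1 \left(-5\right) = -5$)
$t = 42$
$\left(\frac{Y}{q} + t\right)^{2} = \left(- \frac{19}{-5} + 42\right)^{2} = \left(\left(-19\right) \left(- \frac{1}{5}\right) + 42\right)^{2} = \left(\frac{19}{5} + 42\right)^{2} = \left(\frac{229}{5}\right)^{2} = \frac{52441}{25}$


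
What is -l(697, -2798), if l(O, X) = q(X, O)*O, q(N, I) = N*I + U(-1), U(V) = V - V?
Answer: 1359293582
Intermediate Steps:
U(V) = 0
q(N, I) = I*N (q(N, I) = N*I + 0 = I*N + 0 = I*N)
l(O, X) = X*O² (l(O, X) = (O*X)*O = X*O²)
-l(697, -2798) = -(-2798)*697² = -(-2798)*485809 = -1*(-1359293582) = 1359293582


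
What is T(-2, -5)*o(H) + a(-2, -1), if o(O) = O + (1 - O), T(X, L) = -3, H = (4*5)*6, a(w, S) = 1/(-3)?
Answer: -10/3 ≈ -3.3333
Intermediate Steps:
a(w, S) = -⅓
H = 120 (H = 20*6 = 120)
o(O) = 1
T(-2, -5)*o(H) + a(-2, -1) = -3*1 - ⅓ = -3 - ⅓ = -10/3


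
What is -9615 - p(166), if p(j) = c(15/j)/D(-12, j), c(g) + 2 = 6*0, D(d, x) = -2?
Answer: -9616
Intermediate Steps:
c(g) = -2 (c(g) = -2 + 6*0 = -2 + 0 = -2)
p(j) = 1 (p(j) = -2/(-2) = -2*(-½) = 1)
-9615 - p(166) = -9615 - 1*1 = -9615 - 1 = -9616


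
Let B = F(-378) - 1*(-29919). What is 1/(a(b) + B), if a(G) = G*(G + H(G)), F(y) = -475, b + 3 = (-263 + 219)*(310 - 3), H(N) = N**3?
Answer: 1/33323451567965206 ≈ 3.0009e-17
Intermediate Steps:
b = -13511 (b = -3 + (-263 + 219)*(310 - 3) = -3 - 44*307 = -3 - 13508 = -13511)
B = 29444 (B = -475 - 1*(-29919) = -475 + 29919 = 29444)
a(G) = G*(G + G**3)
1/(a(b) + B) = 1/(((-13511)**2 + (-13511)**4) + 29444) = 1/((182547121 + 33323451385388641) + 29444) = 1/(33323451567935762 + 29444) = 1/33323451567965206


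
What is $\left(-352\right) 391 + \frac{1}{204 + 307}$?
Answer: $- \frac{70329951}{511} \approx -1.3763 \cdot 10^{5}$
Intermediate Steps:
$\left(-352\right) 391 + \frac{1}{204 + 307} = -137632 + \frac{1}{511} = - \frac{70329951}{511}$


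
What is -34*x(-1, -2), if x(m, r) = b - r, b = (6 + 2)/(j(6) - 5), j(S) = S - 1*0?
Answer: -340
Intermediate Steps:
j(S) = S (j(S) = S + 0 = S)
b = 8 (b = (6 + 2)/(6 - 5) = 8/1 = 8*1 = 8)
x(m, r) = 8 - r
-34*x(-1, -2) = -34*(8 - 1*(-2)) = -34*(8 + 2) = -34*10 = -340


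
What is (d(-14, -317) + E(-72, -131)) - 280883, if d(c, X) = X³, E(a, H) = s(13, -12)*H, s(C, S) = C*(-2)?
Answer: -32132490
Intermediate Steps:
s(C, S) = -2*C
E(a, H) = -26*H (E(a, H) = (-2*13)*H = -26*H)
(d(-14, -317) + E(-72, -131)) - 280883 = ((-317)³ - 26*(-131)) - 280883 = (-31855013 + 3406) - 280883 = -31851607 - 280883 = -32132490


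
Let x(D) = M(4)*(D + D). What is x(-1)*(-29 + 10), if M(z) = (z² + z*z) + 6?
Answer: 1444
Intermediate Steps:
M(z) = 6 + 2*z² (M(z) = (z² + z²) + 6 = 2*z² + 6 = 6 + 2*z²)
x(D) = 76*D (x(D) = (6 + 2*4²)*(D + D) = (6 + 2*16)*(2*D) = (6 + 32)*(2*D) = 38*(2*D) = 76*D)
x(-1)*(-29 + 10) = (76*(-1))*(-29 + 10) = -76*(-19) = 1444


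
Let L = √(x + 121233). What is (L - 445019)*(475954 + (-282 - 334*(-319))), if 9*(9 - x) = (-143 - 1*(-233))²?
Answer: -259098072142 + 582218*√120342 ≈ -2.5890e+11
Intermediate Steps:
x = -891 (x = 9 - (-143 - 1*(-233))²/9 = 9 - (-143 + 233)²/9 = 9 - ⅑*90² = 9 - ⅑*8100 = 9 - 900 = -891)
L = √120342 (L = √(-891 + 121233) = √120342 ≈ 346.90)
(L - 445019)*(475954 + (-282 - 334*(-319))) = (√120342 - 445019)*(475954 + (-282 - 334*(-319))) = (-445019 + √120342)*(475954 + (-282 + 106546)) = (-445019 + √120342)*(475954 + 106264) = (-445019 + √120342)*582218 = -259098072142 + 582218*√120342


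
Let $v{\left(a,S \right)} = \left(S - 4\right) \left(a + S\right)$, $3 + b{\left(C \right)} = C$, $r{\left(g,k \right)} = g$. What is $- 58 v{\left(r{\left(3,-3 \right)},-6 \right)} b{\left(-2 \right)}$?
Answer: $8700$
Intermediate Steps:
$b{\left(C \right)} = -3 + C$
$v{\left(a,S \right)} = \left(-4 + S\right) \left(S + a\right)$
$- 58 v{\left(r{\left(3,-3 \right)},-6 \right)} b{\left(-2 \right)} = - 58 \left(\left(-6\right)^{2} - -24 - 12 - 18\right) \left(-3 - 2\right) = - 58 \left(36 + 24 - 12 - 18\right) \left(-5\right) = \left(-58\right) 30 \left(-5\right) = \left(-1740\right) \left(-5\right) = 8700$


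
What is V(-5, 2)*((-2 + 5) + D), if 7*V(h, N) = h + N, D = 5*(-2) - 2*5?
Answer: 51/7 ≈ 7.2857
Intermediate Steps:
D = -20 (D = -10 - 10 = -20)
V(h, N) = N/7 + h/7 (V(h, N) = (h + N)/7 = (N + h)/7 = N/7 + h/7)
V(-5, 2)*((-2 + 5) + D) = ((⅐)*2 + (⅐)*(-5))*((-2 + 5) - 20) = (2/7 - 5/7)*(3 - 20) = -3/7*(-17) = 51/7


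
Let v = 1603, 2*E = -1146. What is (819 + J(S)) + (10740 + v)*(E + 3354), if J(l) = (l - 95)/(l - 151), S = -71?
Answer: 3810264005/111 ≈ 3.4327e+7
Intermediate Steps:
E = -573 (E = (½)*(-1146) = -573)
J(l) = (-95 + l)/(-151 + l)
(819 + J(S)) + (10740 + v)*(E + 3354) = (819 + (-95 - 71)/(-151 - 71)) + (10740 + 1603)*(-573 + 3354) = (819 - 166/(-222)) + 12343*2781 = (819 - 1/222*(-166)) + 34325883 = (819 + 83/111) + 34325883 = 90992/111 + 34325883 = 3810264005/111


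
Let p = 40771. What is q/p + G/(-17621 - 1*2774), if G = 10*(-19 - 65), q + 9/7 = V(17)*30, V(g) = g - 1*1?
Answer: 61615425/1164134363 ≈ 0.052928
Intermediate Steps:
V(g) = -1 + g (V(g) = g - 1 = -1 + g)
q = 3351/7 (q = -9/7 + (-1 + 17)*30 = -9/7 + 16*30 = -9/7 + 480 = 3351/7 ≈ 478.71)
G = -840 (G = 10*(-84) = -840)
q/p + G/(-17621 - 1*2774) = (3351/7)/40771 - 840/(-17621 - 1*2774) = (3351/7)*(1/40771) - 840/(-17621 - 2774) = 3351/285397 - 840/(-20395) = 3351/285397 - 840*(-1/20395) = 3351/285397 + 168/4079 = 61615425/1164134363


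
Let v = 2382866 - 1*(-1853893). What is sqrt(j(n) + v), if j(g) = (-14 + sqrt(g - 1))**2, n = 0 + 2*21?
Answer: 2*sqrt(1059249 - 7*sqrt(41)) ≈ 2058.4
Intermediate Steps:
v = 4236759 (v = 2382866 + 1853893 = 4236759)
n = 42 (n = 0 + 42 = 42)
j(g) = (-14 + sqrt(-1 + g))**2
sqrt(j(n) + v) = sqrt((-14 + sqrt(-1 + 42))**2 + 4236759) = sqrt((-14 + sqrt(41))**2 + 4236759) = sqrt(4236759 + (-14 + sqrt(41))**2)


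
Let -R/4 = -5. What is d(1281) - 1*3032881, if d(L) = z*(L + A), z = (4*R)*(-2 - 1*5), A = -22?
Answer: -3737921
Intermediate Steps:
R = 20 (R = -4*(-5) = 20)
z = -560 (z = (4*20)*(-2 - 1*5) = 80*(-2 - 5) = 80*(-7) = -560)
d(L) = 12320 - 560*L (d(L) = -560*(L - 22) = -560*(-22 + L) = 12320 - 560*L)
d(1281) - 1*3032881 = (12320 - 560*1281) - 1*3032881 = (12320 - 717360) - 3032881 = -705040 - 3032881 = -3737921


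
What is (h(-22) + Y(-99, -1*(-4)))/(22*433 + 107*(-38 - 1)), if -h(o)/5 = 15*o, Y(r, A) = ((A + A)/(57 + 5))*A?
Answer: 51166/165943 ≈ 0.30833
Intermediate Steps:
Y(r, A) = A²/31 (Y(r, A) = ((2*A)/62)*A = ((2*A)*(1/62))*A = (A/31)*A = A²/31)
h(o) = -75*o
(h(-22) + Y(-99, -1*(-4)))/(22*433 + 107*(-38 - 1)) = (-75*(-22) + (-1*(-4))²/31)/(22*433 + 107*(-38 - 1)) = (1650 + (1/31)*4²)/(9526 + 107*(-39)) = (1650 + (1/31)*16)/(9526 - 4173) = (1650 + 16/31)/5353 = (51166/31)*(1/5353) = 51166/165943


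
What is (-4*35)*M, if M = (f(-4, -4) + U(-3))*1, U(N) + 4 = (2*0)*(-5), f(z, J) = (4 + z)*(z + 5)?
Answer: 560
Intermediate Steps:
f(z, J) = (4 + z)*(5 + z)
U(N) = -4 (U(N) = -4 + (2*0)*(-5) = -4 + 0*(-5) = -4 + 0 = -4)
M = -4 (M = ((20 + (-4)² + 9*(-4)) - 4)*1 = ((20 + 16 - 36) - 4)*1 = (0 - 4)*1 = -4*1 = -4)
(-4*35)*M = -4*35*(-4) = -140*(-4) = 560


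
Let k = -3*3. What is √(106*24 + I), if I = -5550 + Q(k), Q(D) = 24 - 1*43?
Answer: 55*I ≈ 55.0*I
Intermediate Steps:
k = -9
Q(D) = -19 (Q(D) = 24 - 43 = -19)
I = -5569 (I = -5550 - 19 = -5569)
√(106*24 + I) = √(106*24 - 5569) = √(2544 - 5569) = √(-3025) = 55*I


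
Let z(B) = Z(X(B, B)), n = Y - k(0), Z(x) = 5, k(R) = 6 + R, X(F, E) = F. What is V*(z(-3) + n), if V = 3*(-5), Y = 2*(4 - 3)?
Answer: -15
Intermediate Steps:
Y = 2 (Y = 2*1 = 2)
n = -4 (n = 2 - (6 + 0) = 2 - 1*6 = 2 - 6 = -4)
z(B) = 5
V = -15
V*(z(-3) + n) = -15*(5 - 4) = -15*1 = -15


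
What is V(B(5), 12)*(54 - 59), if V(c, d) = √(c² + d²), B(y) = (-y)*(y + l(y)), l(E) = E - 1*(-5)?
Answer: -15*√641 ≈ -379.77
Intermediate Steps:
l(E) = 5 + E (l(E) = E + 5 = 5 + E)
B(y) = -y*(5 + 2*y) (B(y) = (-y)*(y + (5 + y)) = (-y)*(5 + 2*y) = -y*(5 + 2*y))
V(B(5), 12)*(54 - 59) = √((-1*5*(5 + 2*5))² + 12²)*(54 - 59) = √((-1*5*(5 + 10))² + 144)*(-5) = √((-1*5*15)² + 144)*(-5) = √((-75)² + 144)*(-5) = √(5625 + 144)*(-5) = √5769*(-5) = (3*√641)*(-5) = -15*√641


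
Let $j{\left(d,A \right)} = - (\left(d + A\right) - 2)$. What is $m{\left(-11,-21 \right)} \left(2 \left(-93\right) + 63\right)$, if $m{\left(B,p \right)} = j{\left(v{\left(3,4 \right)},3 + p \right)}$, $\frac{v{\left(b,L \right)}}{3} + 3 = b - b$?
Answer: $-3567$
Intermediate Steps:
$v{\left(b,L \right)} = -9$ ($v{\left(b,L \right)} = -9 + 3 \left(b - b\right) = -9 + 3 \cdot 0 = -9 + 0 = -9$)
$j{\left(d,A \right)} = 2 - A - d$ ($j{\left(d,A \right)} = - (\left(A + d\right) - 2) = - (-2 + A + d) = 2 - A - d$)
$m{\left(B,p \right)} = 8 - p$ ($m{\left(B,p \right)} = 2 - \left(3 + p\right) - -9 = 2 - \left(3 + p\right) + 9 = 8 - p$)
$m{\left(-11,-21 \right)} \left(2 \left(-93\right) + 63\right) = \left(8 - -21\right) \left(2 \left(-93\right) + 63\right) = \left(8 + 21\right) \left(-186 + 63\right) = 29 \left(-123\right) = -3567$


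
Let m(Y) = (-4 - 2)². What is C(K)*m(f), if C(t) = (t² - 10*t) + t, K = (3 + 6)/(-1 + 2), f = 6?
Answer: 0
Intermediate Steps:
m(Y) = 36 (m(Y) = (-6)² = 36)
K = 9 (K = 9/1 = 9*1 = 9)
C(t) = t² - 9*t
C(K)*m(f) = (9*(-9 + 9))*36 = (9*0)*36 = 0*36 = 0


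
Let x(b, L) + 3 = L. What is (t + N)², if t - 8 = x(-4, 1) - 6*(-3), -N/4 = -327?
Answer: 1774224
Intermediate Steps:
N = 1308 (N = -4*(-327) = 1308)
x(b, L) = -3 + L
t = 24 (t = 8 + ((-3 + 1) - 6*(-3)) = 8 + (-2 + 18) = 8 + 16 = 24)
(t + N)² = (24 + 1308)² = 1332² = 1774224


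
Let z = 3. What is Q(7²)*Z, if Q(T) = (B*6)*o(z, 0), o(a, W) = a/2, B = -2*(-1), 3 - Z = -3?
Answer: 108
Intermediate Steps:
Z = 6 (Z = 3 - 1*(-3) = 3 + 3 = 6)
B = 2
o(a, W) = a/2 (o(a, W) = a*(½) = a/2)
Q(T) = 18 (Q(T) = (2*6)*((½)*3) = 12*(3/2) = 18)
Q(7²)*Z = 18*6 = 108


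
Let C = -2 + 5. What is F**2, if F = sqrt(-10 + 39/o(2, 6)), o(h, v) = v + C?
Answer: -17/3 ≈ -5.6667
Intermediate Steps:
C = 3
o(h, v) = 3 + v (o(h, v) = v + 3 = 3 + v)
F = I*sqrt(51)/3 (F = sqrt(-10 + 39/(3 + 6)) = sqrt(-10 + 39/9) = sqrt(-10 + 39*(1/9)) = sqrt(-10 + 13/3) = sqrt(-17/3) = I*sqrt(51)/3 ≈ 2.3805*I)
F**2 = (I*sqrt(51)/3)**2 = -17/3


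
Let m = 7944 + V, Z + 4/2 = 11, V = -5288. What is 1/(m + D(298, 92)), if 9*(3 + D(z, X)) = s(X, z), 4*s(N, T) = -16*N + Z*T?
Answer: 18/48359 ≈ 0.00037222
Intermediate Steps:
Z = 9 (Z = -2 + 11 = 9)
s(N, T) = -4*N + 9*T/4 (s(N, T) = (-16*N + 9*T)/4 = -4*N + 9*T/4)
m = 2656 (m = 7944 - 5288 = 2656)
D(z, X) = -3 - 4*X/9 + z/4 (D(z, X) = -3 + (-4*X + 9*z/4)/9 = -3 + (-4*X/9 + z/4) = -3 - 4*X/9 + z/4)
1/(m + D(298, 92)) = 1/(2656 + (-3 - 4/9*92 + (1/4)*298)) = 1/(2656 + (-3 - 368/9 + 149/2)) = 1/(2656 + 551/18) = 1/(48359/18) = 18/48359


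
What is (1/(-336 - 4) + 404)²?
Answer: 18867494881/115600 ≈ 1.6321e+5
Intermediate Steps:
(1/(-336 - 4) + 404)² = (1/(-340) + 404)² = (-1/340 + 404)² = (137359/340)² = 18867494881/115600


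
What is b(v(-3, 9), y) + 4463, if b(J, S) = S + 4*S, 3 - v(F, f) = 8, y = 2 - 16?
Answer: 4393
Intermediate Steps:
y = -14
v(F, f) = -5 (v(F, f) = 3 - 1*8 = 3 - 8 = -5)
b(J, S) = 5*S
b(v(-3, 9), y) + 4463 = 5*(-14) + 4463 = -70 + 4463 = 4393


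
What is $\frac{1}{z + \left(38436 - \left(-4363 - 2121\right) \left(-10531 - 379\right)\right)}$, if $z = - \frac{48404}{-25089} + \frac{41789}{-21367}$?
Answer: $- \frac{536076663}{37901694385928605} \approx -1.4144 \cdot 10^{-8}$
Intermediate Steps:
$z = - \frac{14195953}{536076663}$ ($z = \left(-48404\right) \left(- \frac{1}{25089}\right) + 41789 \left(- \frac{1}{21367}\right) = \frac{48404}{25089} - \frac{41789}{21367} = - \frac{14195953}{536076663} \approx -0.026481$)
$\frac{1}{z + \left(38436 - \left(-4363 - 2121\right) \left(-10531 - 379\right)\right)} = \frac{1}{- \frac{14195953}{536076663} + \left(38436 - \left(-4363 - 2121\right) \left(-10531 - 379\right)\right)} = \frac{1}{- \frac{14195953}{536076663} + \left(38436 - \left(-6484\right) \left(-10910\right)\right)} = \frac{1}{- \frac{14195953}{536076663} + \left(38436 - 70740440\right)} = \frac{1}{- \frac{14195953}{536076663} - 70702004} = \frac{1}{- \frac{37901694385928605}{536076663}} = - \frac{536076663}{37901694385928605}$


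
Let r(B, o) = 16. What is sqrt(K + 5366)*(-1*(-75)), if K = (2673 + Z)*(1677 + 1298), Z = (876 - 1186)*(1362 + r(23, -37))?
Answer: 225*I*sqrt(140322551) ≈ 2.6653e+6*I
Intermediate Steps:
Z = -427180 (Z = (876 - 1186)*(1362 + 16) = -310*1378 = -427180)
K = -1262908325 (K = (2673 - 427180)*(1677 + 1298) = -424507*2975 = -1262908325)
sqrt(K + 5366)*(-1*(-75)) = sqrt(-1262908325 + 5366)*(-1*(-75)) = sqrt(-1262902959)*75 = (3*I*sqrt(140322551))*75 = 225*I*sqrt(140322551)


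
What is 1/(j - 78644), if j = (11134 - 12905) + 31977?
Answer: -1/48438 ≈ -2.0645e-5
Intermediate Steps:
j = 30206 (j = -1771 + 31977 = 30206)
1/(j - 78644) = 1/(30206 - 78644) = 1/(-48438) = -1/48438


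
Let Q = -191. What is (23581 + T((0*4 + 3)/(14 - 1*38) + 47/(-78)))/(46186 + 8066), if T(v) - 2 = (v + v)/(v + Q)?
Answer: 1410711931/3245300388 ≈ 0.43469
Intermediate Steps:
T(v) = 2 + 2*v/(-191 + v) (T(v) = 2 + (v + v)/(v - 191) = 2 + (2*v)/(-191 + v) = 2 + 2*v/(-191 + v))
(23581 + T((0*4 + 3)/(14 - 1*38) + 47/(-78)))/(46186 + 8066) = (23581 + 2*(-191 + 2*((0*4 + 3)/(14 - 1*38) + 47/(-78)))/(-191 + ((0*4 + 3)/(14 - 1*38) + 47/(-78))))/(46186 + 8066) = (23581 + 2*(-191 + 2*((0 + 3)/(14 - 38) + 47*(-1/78)))/(-191 + ((0 + 3)/(14 - 38) + 47*(-1/78))))/54252 = (23581 + 2*(-191 + 2*(3/(-24) - 47/78))/(-191 + (3/(-24) - 47/78)))*(1/54252) = (23581 + 2*(-191 + 2*(3*(-1/24) - 47/78))/(-191 + (3*(-1/24) - 47/78)))*(1/54252) = (23581 + 2*(-191 + 2*(-1/8 - 47/78))/(-191 + (-1/8 - 47/78)))*(1/54252) = (23581 + 2*(-191 + 2*(-227/312))/(-191 - 227/312))*(1/54252) = (23581 + 2*(-191 - 227/156)/(-59819/312))*(1/54252) = (23581 + 2*(-312/59819)*(-30023/156))*(1/54252) = (23581 + 120092/59819)*(1/54252) = (1410711931/59819)*(1/54252) = 1410711931/3245300388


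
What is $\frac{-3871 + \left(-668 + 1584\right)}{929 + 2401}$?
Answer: $- \frac{197}{222} \approx -0.88739$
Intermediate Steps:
$\frac{-3871 + \left(-668 + 1584\right)}{929 + 2401} = \frac{-3871 + 916}{3330} = \left(-2955\right) \frac{1}{3330} = - \frac{197}{222}$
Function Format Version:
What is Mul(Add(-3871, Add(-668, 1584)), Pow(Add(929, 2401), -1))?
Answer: Rational(-197, 222) ≈ -0.88739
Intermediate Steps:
Mul(Add(-3871, Add(-668, 1584)), Pow(Add(929, 2401), -1)) = Mul(Add(-3871, 916), Pow(3330, -1)) = Mul(-2955, Rational(1, 3330)) = Rational(-197, 222)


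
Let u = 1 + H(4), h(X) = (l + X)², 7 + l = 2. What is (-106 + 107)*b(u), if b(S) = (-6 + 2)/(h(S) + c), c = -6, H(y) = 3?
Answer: ⅘ ≈ 0.80000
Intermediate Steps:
l = -5 (l = -7 + 2 = -5)
h(X) = (-5 + X)²
u = 4 (u = 1 + 3 = 4)
b(S) = -4/(-6 + (-5 + S)²) (b(S) = (-6 + 2)/((-5 + S)² - 6) = -4/(-6 + (-5 + S)²))
(-106 + 107)*b(u) = (-106 + 107)*(-4/(-6 + (-5 + 4)²)) = 1*(-4/(-6 + (-1)²)) = 1*(-4/(-6 + 1)) = 1*(-4/(-5)) = 1*(-4*(-⅕)) = 1*(⅘) = ⅘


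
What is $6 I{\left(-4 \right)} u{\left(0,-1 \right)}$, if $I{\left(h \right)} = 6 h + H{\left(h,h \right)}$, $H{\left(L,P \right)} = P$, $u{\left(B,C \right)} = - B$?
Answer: $0$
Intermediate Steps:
$I{\left(h \right)} = 7 h$ ($I{\left(h \right)} = 6 h + h = 7 h$)
$6 I{\left(-4 \right)} u{\left(0,-1 \right)} = 6 \cdot 7 \left(-4\right) \left(\left(-1\right) 0\right) = 6 \left(-28\right) 0 = \left(-168\right) 0 = 0$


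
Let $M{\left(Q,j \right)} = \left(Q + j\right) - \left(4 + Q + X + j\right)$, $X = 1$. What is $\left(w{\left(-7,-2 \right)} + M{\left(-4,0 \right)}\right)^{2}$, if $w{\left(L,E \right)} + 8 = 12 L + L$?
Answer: $10816$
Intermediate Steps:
$w{\left(L,E \right)} = -8 + 13 L$ ($w{\left(L,E \right)} = -8 + \left(12 L + L\right) = -8 + 13 L$)
$M{\left(Q,j \right)} = -5$ ($M{\left(Q,j \right)} = \left(Q + j\right) - \left(5 + Q + j\right) = -5$)
$\left(w{\left(-7,-2 \right)} + M{\left(-4,0 \right)}\right)^{2} = \left(\left(-8 + 13 \left(-7\right)\right) - 5\right)^{2} = \left(\left(-8 - 91\right) - 5\right)^{2} = \left(-99 - 5\right)^{2} = \left(-104\right)^{2} = 10816$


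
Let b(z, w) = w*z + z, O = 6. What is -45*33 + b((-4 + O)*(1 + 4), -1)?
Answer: -1485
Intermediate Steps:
b(z, w) = z + w*z
-45*33 + b((-4 + O)*(1 + 4), -1) = -45*33 + ((-4 + 6)*(1 + 4))*(1 - 1) = -1485 + (2*5)*0 = -1485 + 10*0 = -1485 + 0 = -1485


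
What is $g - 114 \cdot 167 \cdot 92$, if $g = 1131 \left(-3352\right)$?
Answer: $-5542608$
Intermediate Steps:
$g = -3791112$
$g - 114 \cdot 167 \cdot 92 = -3791112 - 114 \cdot 167 \cdot 92 = -3791112 - 19038 \cdot 92 = -3791112 - 1751496 = -5542608$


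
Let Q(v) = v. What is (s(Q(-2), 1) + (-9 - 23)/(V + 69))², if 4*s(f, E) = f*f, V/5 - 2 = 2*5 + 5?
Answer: 3721/5929 ≈ 0.62759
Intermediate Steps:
V = 85 (V = 10 + 5*(2*5 + 5) = 10 + 5*(10 + 5) = 10 + 5*15 = 10 + 75 = 85)
s(f, E) = f²/4 (s(f, E) = (f*f)/4 = f²/4)
(s(Q(-2), 1) + (-9 - 23)/(V + 69))² = ((¼)*(-2)² + (-9 - 23)/(85 + 69))² = ((¼)*4 - 32/154)² = (1 - 32*1/154)² = (1 - 16/77)² = (61/77)² = 3721/5929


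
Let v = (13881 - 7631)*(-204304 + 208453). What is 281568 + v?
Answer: 26212818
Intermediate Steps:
v = 25931250 (v = 6250*4149 = 25931250)
281568 + v = 281568 + 25931250 = 26212818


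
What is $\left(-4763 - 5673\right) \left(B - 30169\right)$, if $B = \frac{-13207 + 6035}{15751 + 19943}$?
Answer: $\frac{5619052651844}{17847} \approx 3.1485 \cdot 10^{8}$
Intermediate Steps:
$B = - \frac{3586}{17847}$ ($B = - \frac{7172}{35694} = \left(-7172\right) \frac{1}{35694} = - \frac{3586}{17847} \approx -0.20093$)
$\left(-4763 - 5673\right) \left(B - 30169\right) = \left(-4763 - 5673\right) \left(- \frac{3586}{17847} - 30169\right) = - 10436 \left(- \frac{3586}{17847} - 30169\right) = \left(-10436\right) \left(- \frac{538429729}{17847}\right) = \frac{5619052651844}{17847}$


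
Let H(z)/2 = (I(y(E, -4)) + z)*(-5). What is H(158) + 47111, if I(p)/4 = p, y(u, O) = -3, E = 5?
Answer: 45651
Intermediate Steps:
I(p) = 4*p
H(z) = 120 - 10*z (H(z) = 2*((4*(-3) + z)*(-5)) = 2*((-12 + z)*(-5)) = 2*(60 - 5*z) = 120 - 10*z)
H(158) + 47111 = (120 - 10*158) + 47111 = (120 - 1580) + 47111 = -1460 + 47111 = 45651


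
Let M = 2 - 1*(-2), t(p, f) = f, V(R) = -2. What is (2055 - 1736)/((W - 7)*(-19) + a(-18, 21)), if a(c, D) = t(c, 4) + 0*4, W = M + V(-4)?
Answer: 29/9 ≈ 3.2222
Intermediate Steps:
M = 4 (M = 2 + 2 = 4)
W = 2 (W = 4 - 2 = 2)
a(c, D) = 4 (a(c, D) = 4 + 0*4 = 4 + 0 = 4)
(2055 - 1736)/((W - 7)*(-19) + a(-18, 21)) = (2055 - 1736)/((2 - 7)*(-19) + 4) = 319/(-5*(-19) + 4) = 319/(95 + 4) = 319/99 = 319*(1/99) = 29/9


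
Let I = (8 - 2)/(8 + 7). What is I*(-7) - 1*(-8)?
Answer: 26/5 ≈ 5.2000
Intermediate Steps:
I = ⅖ (I = 6/15 = 6*(1/15) = ⅖ ≈ 0.40000)
I*(-7) - 1*(-8) = (⅖)*(-7) - 1*(-8) = -14/5 + 8 = 26/5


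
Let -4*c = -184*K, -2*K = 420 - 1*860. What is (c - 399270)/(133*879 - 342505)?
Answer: 194575/112799 ≈ 1.7250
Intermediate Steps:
K = 220 (K = -(420 - 1*860)/2 = -(420 - 860)/2 = -½*(-440) = 220)
c = 10120 (c = -(-46)*220 = -¼*(-40480) = 10120)
(c - 399270)/(133*879 - 342505) = (10120 - 399270)/(133*879 - 342505) = -389150/(116907 - 342505) = -389150/(-225598) = -389150*(-1/225598) = 194575/112799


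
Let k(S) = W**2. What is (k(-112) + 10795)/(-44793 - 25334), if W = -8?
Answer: -10859/70127 ≈ -0.15485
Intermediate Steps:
k(S) = 64 (k(S) = (-8)**2 = 64)
(k(-112) + 10795)/(-44793 - 25334) = (64 + 10795)/(-44793 - 25334) = 10859/(-70127) = 10859*(-1/70127) = -10859/70127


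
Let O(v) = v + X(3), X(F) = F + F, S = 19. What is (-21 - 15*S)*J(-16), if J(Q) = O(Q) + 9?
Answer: 306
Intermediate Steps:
X(F) = 2*F
O(v) = 6 + v (O(v) = v + 2*3 = v + 6 = 6 + v)
J(Q) = 15 + Q (J(Q) = (6 + Q) + 9 = 15 + Q)
(-21 - 15*S)*J(-16) = (-21 - 15*19)*(15 - 16) = (-21 - 285)*(-1) = -306*(-1) = 306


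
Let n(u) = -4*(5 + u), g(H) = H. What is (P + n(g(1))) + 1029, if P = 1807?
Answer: 2812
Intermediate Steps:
n(u) = -20 - 4*u
(P + n(g(1))) + 1029 = (1807 + (-20 - 4*1)) + 1029 = (1807 + (-20 - 4)) + 1029 = (1807 - 24) + 1029 = 1783 + 1029 = 2812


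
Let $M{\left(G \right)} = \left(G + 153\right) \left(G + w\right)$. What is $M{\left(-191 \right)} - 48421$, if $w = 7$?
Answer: $-41429$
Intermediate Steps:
$M{\left(G \right)} = \left(7 + G\right) \left(153 + G\right)$ ($M{\left(G \right)} = \left(G + 153\right) \left(G + 7\right) = \left(153 + G\right) \left(7 + G\right) = \left(7 + G\right) \left(153 + G\right)$)
$M{\left(-191 \right)} - 48421 = \left(1071 + \left(-191\right)^{2} + 160 \left(-191\right)\right) - 48421 = \left(1071 + 36481 - 30560\right) - 48421 = 6992 - 48421 = -41429$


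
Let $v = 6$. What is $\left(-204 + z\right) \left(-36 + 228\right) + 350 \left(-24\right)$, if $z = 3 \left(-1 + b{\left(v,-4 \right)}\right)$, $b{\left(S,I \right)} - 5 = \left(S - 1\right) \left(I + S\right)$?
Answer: $-39504$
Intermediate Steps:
$b{\left(S,I \right)} = 5 + \left(-1 + S\right) \left(I + S\right)$ ($b{\left(S,I \right)} = 5 + \left(S - 1\right) \left(I + S\right) = 5 + \left(-1 + S\right) \left(I + S\right)$)
$z = 42$ ($z = 3 \left(-1 - \left(21 - 36\right)\right) = 3 \left(-1 + \left(5 + 36 + 4 - 6 - 24\right)\right) = 3 \left(-1 + 15\right) = 3 \cdot 14 = 42$)
$\left(-204 + z\right) \left(-36 + 228\right) + 350 \left(-24\right) = \left(-204 + 42\right) \left(-36 + 228\right) + 350 \left(-24\right) = \left(-162\right) 192 - 8400 = -31104 - 8400 = -39504$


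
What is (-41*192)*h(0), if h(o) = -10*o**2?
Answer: 0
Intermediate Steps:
(-41*192)*h(0) = (-41*192)*(-10*0**2) = -(-78720)*0 = -7872*0 = 0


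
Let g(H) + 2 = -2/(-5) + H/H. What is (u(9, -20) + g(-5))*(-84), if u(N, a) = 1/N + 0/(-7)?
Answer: 616/15 ≈ 41.067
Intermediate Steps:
u(N, a) = 1/N (u(N, a) = 1/N + 0*(-⅐) = 1/N + 0 = 1/N)
g(H) = -⅗ (g(H) = -2 + (-2/(-5) + H/H) = -2 + (-2*(-⅕) + 1) = -2 + (⅖ + 1) = -2 + 7/5 = -⅗)
(u(9, -20) + g(-5))*(-84) = (1/9 - ⅗)*(-84) = (⅑ - ⅗)*(-84) = -22/45*(-84) = 616/15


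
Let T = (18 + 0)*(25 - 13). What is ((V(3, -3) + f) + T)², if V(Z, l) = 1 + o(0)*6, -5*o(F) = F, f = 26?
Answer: 59049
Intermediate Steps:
o(F) = -F/5
V(Z, l) = 1 (V(Z, l) = 1 - ⅕*0*6 = 1 + 0*6 = 1 + 0 = 1)
T = 216 (T = 18*12 = 216)
((V(3, -3) + f) + T)² = ((1 + 26) + 216)² = (27 + 216)² = 243² = 59049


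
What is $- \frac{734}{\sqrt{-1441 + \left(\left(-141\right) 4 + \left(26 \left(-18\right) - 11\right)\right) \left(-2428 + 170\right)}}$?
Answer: $- \frac{734 \sqrt{261517}}{784551} \approx -0.47844$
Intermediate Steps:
$- \frac{734}{\sqrt{-1441 + \left(\left(-141\right) 4 + \left(26 \left(-18\right) - 11\right)\right) \left(-2428 + 170\right)}} = - \frac{734}{\sqrt{-1441 + \left(-564 - 479\right) \left(-2258\right)}} = - \frac{734}{\sqrt{-1441 - -2355094}} = - \frac{734}{\sqrt{-1441 + 2355094}} = - \frac{734}{\sqrt{2353653}} = - \frac{734}{3 \sqrt{261517}} = - 734 \frac{\sqrt{261517}}{784551} = - \frac{734 \sqrt{261517}}{784551}$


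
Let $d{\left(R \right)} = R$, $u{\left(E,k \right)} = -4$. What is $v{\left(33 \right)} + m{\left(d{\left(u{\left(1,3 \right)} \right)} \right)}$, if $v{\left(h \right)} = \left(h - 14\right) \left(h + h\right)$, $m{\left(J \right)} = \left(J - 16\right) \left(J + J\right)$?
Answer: $1414$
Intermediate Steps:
$m{\left(J \right)} = 2 J \left(-16 + J\right)$ ($m{\left(J \right)} = \left(-16 + J\right) 2 J = 2 J \left(-16 + J\right)$)
$v{\left(h \right)} = 2 h \left(-14 + h\right)$ ($v{\left(h \right)} = \left(-14 + h\right) 2 h = 2 h \left(-14 + h\right)$)
$v{\left(33 \right)} + m{\left(d{\left(u{\left(1,3 \right)} \right)} \right)} = 2 \cdot 33 \left(-14 + 33\right) + 2 \left(-4\right) \left(-16 - 4\right) = 2 \cdot 33 \cdot 19 + 2 \left(-4\right) \left(-20\right) = 1254 + 160 = 1414$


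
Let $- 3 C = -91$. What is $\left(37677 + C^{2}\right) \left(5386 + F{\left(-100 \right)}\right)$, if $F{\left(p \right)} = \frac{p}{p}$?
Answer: $\frac{1871303738}{9} \approx 2.0792 \cdot 10^{8}$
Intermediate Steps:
$C = \frac{91}{3}$ ($C = \left(- \frac{1}{3}\right) \left(-91\right) = \frac{91}{3} \approx 30.333$)
$F{\left(p \right)} = 1$
$\left(37677 + C^{2}\right) \left(5386 + F{\left(-100 \right)}\right) = \left(37677 + \left(\frac{91}{3}\right)^{2}\right) \left(5386 + 1\right) = \left(37677 + \frac{8281}{9}\right) 5387 = \frac{347374}{9} \cdot 5387 = \frac{1871303738}{9}$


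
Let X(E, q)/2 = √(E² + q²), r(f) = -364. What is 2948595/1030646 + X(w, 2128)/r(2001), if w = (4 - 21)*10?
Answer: 2948595/1030646 - √1139321/91 ≈ -8.8686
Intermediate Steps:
w = -170 (w = -17*10 = -170)
X(E, q) = 2*√(E² + q²)
2948595/1030646 + X(w, 2128)/r(2001) = 2948595/1030646 + (2*√((-170)² + 2128²))/(-364) = 2948595*(1/1030646) + (2*√(28900 + 4528384))*(-1/364) = 2948595/1030646 + (2*√4557284)*(-1/364) = 2948595/1030646 + (2*(2*√1139321))*(-1/364) = 2948595/1030646 + (4*√1139321)*(-1/364) = 2948595/1030646 - √1139321/91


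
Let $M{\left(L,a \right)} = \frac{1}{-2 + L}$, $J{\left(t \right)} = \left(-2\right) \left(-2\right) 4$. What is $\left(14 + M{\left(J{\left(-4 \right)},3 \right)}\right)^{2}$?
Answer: $\frac{38809}{196} \approx 198.01$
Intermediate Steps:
$J{\left(t \right)} = 16$ ($J{\left(t \right)} = 4 \cdot 4 = 16$)
$\left(14 + M{\left(J{\left(-4 \right)},3 \right)}\right)^{2} = \left(14 + \frac{1}{-2 + 16}\right)^{2} = \left(14 + \frac{1}{14}\right)^{2} = \left(\frac{197}{14}\right)^{2} = \frac{38809}{196}$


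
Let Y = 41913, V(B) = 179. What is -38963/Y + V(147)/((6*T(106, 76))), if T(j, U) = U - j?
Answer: -179207/93140 ≈ -1.9241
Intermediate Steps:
-38963/Y + V(147)/((6*T(106, 76))) = -38963/41913 + 179/((6*(76 - 1*106))) = -38963*1/41913 + 179/((6*(76 - 106))) = -38963/41913 + 179/((6*(-30))) = -38963/41913 + 179/(-180) = -38963/41913 + 179*(-1/180) = -38963/41913 - 179/180 = -179207/93140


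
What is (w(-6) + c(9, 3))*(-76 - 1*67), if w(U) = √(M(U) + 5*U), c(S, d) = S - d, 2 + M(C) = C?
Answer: -858 - 143*I*√38 ≈ -858.0 - 881.51*I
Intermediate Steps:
M(C) = -2 + C
w(U) = √(-2 + 6*U) (w(U) = √((-2 + U) + 5*U) = √(-2 + 6*U))
(w(-6) + c(9, 3))*(-76 - 1*67) = (√(-2 + 6*(-6)) + (9 - 1*3))*(-76 - 1*67) = (√(-2 - 36) + (9 - 3))*(-76 - 67) = (√(-38) + 6)*(-143) = (I*√38 + 6)*(-143) = (6 + I*√38)*(-143) = -858 - 143*I*√38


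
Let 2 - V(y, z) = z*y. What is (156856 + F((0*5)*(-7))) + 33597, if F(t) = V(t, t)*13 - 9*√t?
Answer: 190479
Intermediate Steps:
V(y, z) = 2 - y*z (V(y, z) = 2 - z*y = 2 - y*z)
F(t) = 26 - 13*t² - 9*√t (F(t) = (2 - t*t)*13 - 9*√t = (2 - t²)*13 - 9*√t = (26 - 13*t²) - 9*√t = 26 - 13*t² - 9*√t)
(156856 + F((0*5)*(-7))) + 33597 = (156856 + (26 - 13*((0*5)*(-7))² - 9*√((0*5)*(-7)))) + 33597 = (156856 + (26 - 13*(0*(-7))² - 9*√(0*(-7)))) + 33597 = (156856 + (26 - 13*0² - 9*√0)) + 33597 = (156856 + (26 - 13*0 - 9*0)) + 33597 = (156856 + (26 + 0 + 0)) + 33597 = (156856 + 26) + 33597 = 156882 + 33597 = 190479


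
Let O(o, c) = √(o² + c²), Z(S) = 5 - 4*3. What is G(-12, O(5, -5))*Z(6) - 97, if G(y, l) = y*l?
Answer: -97 + 420*√2 ≈ 496.97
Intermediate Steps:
Z(S) = -7 (Z(S) = 5 - 12 = -7)
O(o, c) = √(c² + o²)
G(y, l) = l*y
G(-12, O(5, -5))*Z(6) - 97 = (√((-5)² + 5²)*(-12))*(-7) - 97 = (√(25 + 25)*(-12))*(-7) - 97 = (√50*(-12))*(-7) - 97 = ((5*√2)*(-12))*(-7) - 97 = -60*√2*(-7) - 97 = 420*√2 - 97 = -97 + 420*√2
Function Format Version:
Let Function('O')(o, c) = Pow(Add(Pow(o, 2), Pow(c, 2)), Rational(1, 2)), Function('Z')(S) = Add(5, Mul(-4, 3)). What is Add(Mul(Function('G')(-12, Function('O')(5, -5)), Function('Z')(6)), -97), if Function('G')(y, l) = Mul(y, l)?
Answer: Add(-97, Mul(420, Pow(2, Rational(1, 2)))) ≈ 496.97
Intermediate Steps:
Function('Z')(S) = -7 (Function('Z')(S) = Add(5, -12) = -7)
Function('O')(o, c) = Pow(Add(Pow(c, 2), Pow(o, 2)), Rational(1, 2))
Function('G')(y, l) = Mul(l, y)
Add(Mul(Function('G')(-12, Function('O')(5, -5)), Function('Z')(6)), -97) = Add(Mul(Mul(Pow(Add(Pow(-5, 2), Pow(5, 2)), Rational(1, 2)), -12), -7), -97) = Add(Mul(Mul(Pow(Add(25, 25), Rational(1, 2)), -12), -7), -97) = Add(Mul(Mul(Pow(50, Rational(1, 2)), -12), -7), -97) = Add(Mul(Mul(Mul(5, Pow(2, Rational(1, 2))), -12), -7), -97) = Add(Mul(Mul(-60, Pow(2, Rational(1, 2))), -7), -97) = Add(Mul(420, Pow(2, Rational(1, 2))), -97) = Add(-97, Mul(420, Pow(2, Rational(1, 2))))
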